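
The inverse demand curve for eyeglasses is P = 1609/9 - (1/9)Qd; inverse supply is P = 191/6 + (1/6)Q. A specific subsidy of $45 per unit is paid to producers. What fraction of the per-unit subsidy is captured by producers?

Pre-subsidy: 1609/9 - (1/9)Q = 191/6 + (1/6)Q gives Q* = 529 and P* = 120.
With the subsidy, sellers receive Ps = Pb + 45 for each unit, where Pb is the price buyers pay.
On the curves, Pb = 1609/9 - (1/9)Q and Ps = 191/6 + (1/6)Q; the wedge Ps − Pb = 45 gives 191/6 + (1/6)Q − (1609/9 - (1/9)Q) = 45, so Q' = 691.
Then Pb = 1609/9 − (1/9)·691 = 102 and Ps = 191/6 + (1/6)·691 = 147.
Buyers' price falls by P* − Pb = 120 − 102 = 18; sellers' price rises by Ps − P* = 147 − 120 = 27.
So producers capture 27/45 = 0.6 of each unit of subsidy.

Producer share = 0.6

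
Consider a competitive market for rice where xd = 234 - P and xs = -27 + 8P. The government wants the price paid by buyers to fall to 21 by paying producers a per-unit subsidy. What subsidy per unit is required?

At a buyer price of 21, quantity demanded is 234 − 1·21 = 213.
Sellers supply 213 only when they receive Ps with -27 + 8·Ps = 213, i.e. Ps = 30.
s = Ps − Pb = 30 − 21 = 9.

Required subsidy s = 9 per unit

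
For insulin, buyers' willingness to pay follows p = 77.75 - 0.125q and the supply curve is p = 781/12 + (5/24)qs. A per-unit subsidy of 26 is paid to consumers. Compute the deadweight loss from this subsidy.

Pre-subsidy: 77.75 - 0.125q = 781/12 + (5/24)q gives q* = 38 and p* = 73.
With the rebate, buyers effectively pay pb = ps − 26, where ps is the price sellers receive.
On the curves, pb = 77.75 - 0.125q and ps = 781/12 + (5/24)q; the wedge ps − pb = 26 gives 781/12 + (5/24)q − (77.75 - 0.125q) = 26, so q' = 116.
Then pb = 77.75 − 0.125·116 = 63.25 and ps = 781/12 + (5/24)·116 = 89.25.
The subsidy expands output by 116 − 38 = 78 past the efficient level; on those units the gap between marginal cost and willingness to pay runs from 0 up to 26.
DWL = ½ × 26 × 78 = 1014.

Deadweight loss = 1014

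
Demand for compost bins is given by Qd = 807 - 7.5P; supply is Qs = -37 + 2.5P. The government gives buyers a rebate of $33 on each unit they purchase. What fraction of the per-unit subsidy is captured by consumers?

Consumer share = 0.25

Pre-subsidy: 807 - 7.5P = -37 + 2.5P gives P* = 84.4, Q* = 174.
With the rebate, buyers effectively pay Pb = Ps − 33, where Ps is the price sellers receive.
Demand in terms of Ps becomes Qd = 807 − 7.5(Ps − 33) = 1054.5 - 7.5Ps. Setting this equal to supply: 1054.5 - 7.5Ps = -37 + 2.5Ps, so Ps = 109.15.
Buyers pay Pb = 109.15 − 33 = 76.15; Q' = -37 + 2.5·109.15 = 235.875.
Buyers' price falls by P* − Pb = 84.4 − 76.15 = 8.25; sellers' price rises by Ps − P* = 109.15 − 84.4 = 24.75.
So consumers capture 8.25/33 = 0.25 of each unit of subsidy.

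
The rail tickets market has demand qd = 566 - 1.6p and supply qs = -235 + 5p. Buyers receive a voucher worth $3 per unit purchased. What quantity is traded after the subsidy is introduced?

q' = 4130/11

Pre-subsidy: 566 - 1.6p = -235 + 5p gives p* = 1335/11, q* = 4090/11.
With the rebate, buyers effectively pay pb = ps − 3, where ps is the price sellers receive.
Demand in terms of ps becomes qd = 566 − 1.6(ps − 3) = 570.8 - 1.6ps. Setting this equal to supply: 570.8 - 1.6ps = -235 + 5ps, so ps = 1343/11.
Buyers pay pb = 1343/11 − 3 = 1310/11; q' = -235 + 5·(1343/11) = 4130/11.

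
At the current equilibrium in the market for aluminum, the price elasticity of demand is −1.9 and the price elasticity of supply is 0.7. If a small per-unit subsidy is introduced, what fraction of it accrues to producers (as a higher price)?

Producer share = 19/26

For a small subsidy around the equilibrium, the benefit split depends on the relative slopes, which at a point are proportional to the elasticities.
Buyer share = εs/(εs + |εd|) = 0.7/(0.7 + 1.9) = 7/26; seller share = |εd|/(εs + |εd|) = 19/26.
So producers capture 19/26 of the subsidy.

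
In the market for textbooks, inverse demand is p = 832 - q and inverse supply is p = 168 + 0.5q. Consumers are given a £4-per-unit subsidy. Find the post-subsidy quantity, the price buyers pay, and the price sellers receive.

q' = 1336/3; buyers pay 1160/3; sellers receive 1172/3

Pre-subsidy: 832 - q = 168 + 0.5q gives q* = 1328/3 and p* = 1168/3.
With the rebate, buyers effectively pay pb = ps − 4, where ps is the price sellers receive.
On the curves, pb = 832 - q and ps = 168 + 0.5q; the wedge ps − pb = 4 gives 168 + 0.5q − (832 - q) = 4, so q' = 1336/3.
Then pb = 832 − 1·(1336/3) = 1160/3 and ps = 168 + 0.5·(1336/3) = 1172/3.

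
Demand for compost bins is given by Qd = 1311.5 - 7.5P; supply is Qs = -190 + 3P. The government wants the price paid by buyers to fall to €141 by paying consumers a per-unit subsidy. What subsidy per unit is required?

At a buyer price of 141, quantity demanded is 1311.5 − 7.5·141 = 254.
Sellers supply 254 only when they receive Ps with -190 + 3·Ps = 254, i.e. Ps = 148.
s = Ps − Pb = 148 − 141 = 7.

Required subsidy s = €7 per unit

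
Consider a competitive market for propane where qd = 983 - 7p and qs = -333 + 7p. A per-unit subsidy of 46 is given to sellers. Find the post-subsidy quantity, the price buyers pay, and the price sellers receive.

Pre-subsidy: 983 - 7p = -333 + 7p gives p* = 94, q* = 325.
With the subsidy, sellers receive ps = pb + 46 for each unit, where pb is the price buyers pay.
Supply in terms of pb becomes qs = -333 + 7(pb + 46) = -11 + 7pb. Setting this equal to demand: 983 - 7pb = -11 + 7pb, so pb = 71.
Sellers receive ps = 71 + 46 = 117; q' = 983 − 7·71 = 486.

q' = 486; buyers pay 71; sellers receive 117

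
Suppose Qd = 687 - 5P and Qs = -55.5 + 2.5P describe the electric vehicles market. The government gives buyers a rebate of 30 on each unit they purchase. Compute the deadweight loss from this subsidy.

Deadweight loss = 750

Pre-subsidy: 687 - 5P = -55.5 + 2.5P gives P* = 99, Q* = 192.
With the rebate, buyers effectively pay Pb = Ps − 30, where Ps is the price sellers receive.
Demand in terms of Ps becomes Qd = 687 − 5(Ps − 30) = 837 - 5Ps. Setting this equal to supply: 837 - 5Ps = -55.5 + 2.5Ps, so Ps = 119.
Buyers pay Pb = 119 − 30 = 89; Q' = -55.5 + 2.5·119 = 242.
The subsidy expands output by 242 − 192 = 50 past the efficient level; on those units the gap between marginal cost and willingness to pay runs from 0 up to 30.
DWL = ½ × 30 × 50 = 750.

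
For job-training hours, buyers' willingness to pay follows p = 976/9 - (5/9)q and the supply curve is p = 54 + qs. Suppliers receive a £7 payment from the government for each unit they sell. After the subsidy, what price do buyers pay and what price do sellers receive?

Buyers pay £86.5; sellers receive £93.5

Pre-subsidy: 976/9 - (5/9)q = 54 + q gives q* = 35 and p* = 89.
With the subsidy, sellers receive ps = pb + 7 for each unit, where pb is the price buyers pay.
On the curves, pb = 976/9 - (5/9)q and ps = 54 + q; the wedge ps − pb = 7 gives 54 + q − (976/9 - (5/9)q) = 7, so q' = 39.5.
Then pb = 976/9 − (5/9)·39.5 = 86.5 and ps = 54 + 1·39.5 = 93.5.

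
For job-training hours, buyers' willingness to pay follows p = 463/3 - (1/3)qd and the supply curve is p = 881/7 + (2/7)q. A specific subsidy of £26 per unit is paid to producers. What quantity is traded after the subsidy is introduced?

q' = 88

Pre-subsidy: 463/3 - (1/3)q = 881/7 + (2/7)q gives q* = 46 and p* = 139.
With the subsidy, sellers receive ps = pb + 26 for each unit, where pb is the price buyers pay.
On the curves, pb = 463/3 - (1/3)q and ps = 881/7 + (2/7)q; the wedge ps − pb = 26 gives 881/7 + (2/7)q − (463/3 - (1/3)q) = 26, so q' = 88.
Then pb = 463/3 − (1/3)·88 = 125 and ps = 881/7 + (2/7)·88 = 151.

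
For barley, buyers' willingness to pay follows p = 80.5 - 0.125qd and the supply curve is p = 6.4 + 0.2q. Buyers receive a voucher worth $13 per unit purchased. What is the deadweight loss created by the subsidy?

Pre-subsidy: 80.5 - 0.125q = 6.4 + 0.2q gives q* = 228 and p* = 52.
With the rebate, buyers effectively pay pb = ps − 13, where ps is the price sellers receive.
On the curves, pb = 80.5 - 0.125q and ps = 6.4 + 0.2q; the wedge ps − pb = 13 gives 6.4 + 0.2q − (80.5 - 0.125q) = 13, so q' = 268.
Then pb = 80.5 − 0.125·268 = 47 and ps = 6.4 + 0.2·268 = 60.
The subsidy expands output by 268 − 228 = 40 past the efficient level; on those units the gap between marginal cost and willingness to pay runs from 0 up to 13.
DWL = ½ × 13 × 40 = 260.

Deadweight loss = $260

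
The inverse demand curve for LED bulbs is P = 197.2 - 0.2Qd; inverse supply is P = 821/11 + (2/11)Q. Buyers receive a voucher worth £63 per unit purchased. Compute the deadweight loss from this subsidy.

Pre-subsidy: 197.2 - 0.2Q = 821/11 + (2/11)Q gives Q* = 321 and P* = 133.
With the rebate, buyers effectively pay Pb = Ps − 63, where Ps is the price sellers receive.
On the curves, Pb = 197.2 - 0.2Q and Ps = 821/11 + (2/11)Q; the wedge Ps − Pb = 63 gives 821/11 + (2/11)Q − (197.2 - 0.2Q) = 63, so Q' = 486.
Then Pb = 197.2 − 0.2·486 = 100 and Ps = 821/11 + (2/11)·486 = 163.
The subsidy expands output by 486 − 321 = 165 past the efficient level; on those units the gap between marginal cost and willingness to pay runs from 0 up to 63.
DWL = ½ × 63 × 165 = 5197.5.

Deadweight loss = £5197.5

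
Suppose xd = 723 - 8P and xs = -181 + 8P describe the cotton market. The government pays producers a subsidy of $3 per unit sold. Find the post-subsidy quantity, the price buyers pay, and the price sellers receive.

x' = 283; buyers pay $55; sellers receive $58

Pre-subsidy: 723 - 8P = -181 + 8P gives P* = 56.5, x* = 271.
With the subsidy, sellers receive Ps = Pb + 3 for each unit, where Pb is the price buyers pay.
Supply in terms of Pb becomes xs = -181 + 8(Pb + 3) = -157 + 8Pb. Setting this equal to demand: 723 - 8Pb = -157 + 8Pb, so Pb = 55.
Sellers receive Ps = 55 + 3 = 58; x' = 723 − 8·55 = 283.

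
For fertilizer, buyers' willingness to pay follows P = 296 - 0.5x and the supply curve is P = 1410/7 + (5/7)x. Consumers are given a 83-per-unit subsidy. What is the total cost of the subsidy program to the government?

Government cost = 206338/17

Pre-subsidy: 296 - 0.5x = 1410/7 + (5/7)x gives x* = 1324/17 and P* = 4370/17.
With the rebate, buyers effectively pay Pb = Ps − 83, where Ps is the price sellers receive.
On the curves, Pb = 296 - 0.5x and Ps = 1410/7 + (5/7)x; the wedge Ps − Pb = 83 gives 1410/7 + (5/7)x − (296 - 0.5x) = 83, so x' = 2486/17.
Then Pb = 296 − 0.5·(2486/17) = 3789/17 and Ps = 1410/7 + (5/7)·(2486/17) = 5200/17.
Government outlay = subsidy × quantity = 83 × 2486/17 = 206338/17.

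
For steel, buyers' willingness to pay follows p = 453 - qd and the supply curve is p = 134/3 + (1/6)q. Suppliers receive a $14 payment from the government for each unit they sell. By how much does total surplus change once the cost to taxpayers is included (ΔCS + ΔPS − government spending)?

Pre-subsidy: 453 - q = 134/3 + (1/6)q gives q* = 350 and p* = 103.
With the subsidy, sellers receive ps = pb + 14 for each unit, where pb is the price buyers pay.
On the curves, pb = 453 - q and ps = 134/3 + (1/6)q; the wedge ps − pb = 14 gives 134/3 + (1/6)q − (453 - q) = 14, so q' = 362.
Then pb = 453 − 1·362 = 91 and ps = 134/3 + (1/6)·362 = 105.
ΔCS = ½(350 + 362)(103 − 91) = 4272; ΔPS = ½(350 + 362)(105 − 103) = 712.
Government spending = 14 × 362 = 5068.
Net change = 4272 + 712 − 5068 = -84. The loss equals the DWL triangle ½·14·12.

Net change in total surplus = -$84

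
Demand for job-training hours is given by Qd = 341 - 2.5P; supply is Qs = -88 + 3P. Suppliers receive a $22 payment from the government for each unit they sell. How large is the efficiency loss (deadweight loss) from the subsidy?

Deadweight loss = $330

Pre-subsidy: 341 - 2.5P = -88 + 3P gives P* = 78, Q* = 146.
With the subsidy, sellers receive Ps = Pb + 22 for each unit, where Pb is the price buyers pay.
Supply in terms of Pb becomes Qs = -88 + 3(Pb + 22) = -22 + 3Pb. Setting this equal to demand: 341 - 2.5Pb = -22 + 3Pb, so Pb = 66.
Sellers receive Ps = 66 + 22 = 88; Q' = 341 − 2.5·66 = 176.
The subsidy expands output by 176 − 146 = 30 past the efficient level; on those units the gap between marginal cost and willingness to pay runs from 0 up to 22.
DWL = ½ × 22 × 30 = 330.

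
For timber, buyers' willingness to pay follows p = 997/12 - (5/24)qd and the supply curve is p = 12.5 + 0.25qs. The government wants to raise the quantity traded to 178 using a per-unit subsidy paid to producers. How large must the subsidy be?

At q = 178, from the demand curve buyers pay pb = 997/12 − (5/24)·178 = 46; from the supply curve sellers need ps = 12.5 + 0.25·178 = 57.
The subsidy must fill the gap: s = ps − pb = 57 − 46 = 11.

Required subsidy s = 11 per unit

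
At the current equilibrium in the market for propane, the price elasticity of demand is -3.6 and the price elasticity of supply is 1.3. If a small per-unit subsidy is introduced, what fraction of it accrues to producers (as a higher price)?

For a small subsidy around the equilibrium, the benefit split depends on the relative slopes, which at a point are proportional to the elasticities.
Buyer share = εs/(εs + |εd|) = 1.3/(1.3 + 3.6) = 13/49; seller share = |εd|/(εs + |εd|) = 36/49.
So producers capture 36/49 of the subsidy.

Producer share = 36/49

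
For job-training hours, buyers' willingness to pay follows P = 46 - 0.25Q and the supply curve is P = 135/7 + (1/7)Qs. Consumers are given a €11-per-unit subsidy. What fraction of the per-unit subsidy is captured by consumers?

Pre-subsidy: 46 - 0.25Q = 135/7 + (1/7)Q gives Q* = 68 and P* = 29.
With the rebate, buyers effectively pay Pb = Ps − 11, where Ps is the price sellers receive.
On the curves, Pb = 46 - 0.25Q and Ps = 135/7 + (1/7)Q; the wedge Ps − Pb = 11 gives 135/7 + (1/7)Q − (46 - 0.25Q) = 11, so Q' = 96.
Then Pb = 46 − 0.25·96 = 22 and Ps = 135/7 + (1/7)·96 = 33.
Buyers' price falls by P* − Pb = 29 − 22 = 7; sellers' price rises by Ps − P* = 33 − 29 = 4.
So consumers capture 7/11 = 7/11 of each unit of subsidy.

Consumer share = 7/11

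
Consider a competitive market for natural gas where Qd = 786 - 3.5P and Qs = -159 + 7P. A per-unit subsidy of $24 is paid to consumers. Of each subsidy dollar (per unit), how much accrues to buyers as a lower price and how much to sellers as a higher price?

Buyers gain $16 per unit; sellers gain $8 per unit

Pre-subsidy: 786 - 3.5P = -159 + 7P gives P* = 90, Q* = 471.
With the rebate, buyers effectively pay Pb = Ps − 24, where Ps is the price sellers receive.
Demand in terms of Ps becomes Qd = 786 − 3.5(Ps − 24) = 870 - 3.5Ps. Setting this equal to supply: 870 - 3.5Ps = -159 + 7Ps, so Ps = 98.
Buyers pay Pb = 98 − 24 = 74; Q' = -159 + 7·98 = 527.
Buyers' price falls by P* − Pb = 90 − 74 = 16; sellers' price rises by Ps − P* = 98 − 90 = 8.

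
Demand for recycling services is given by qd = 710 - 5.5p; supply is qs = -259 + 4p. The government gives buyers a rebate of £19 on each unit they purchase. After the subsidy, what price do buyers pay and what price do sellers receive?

Pre-subsidy: 710 - 5.5p = -259 + 4p gives p* = 102, q* = 149.
With the rebate, buyers effectively pay pb = ps − 19, where ps is the price sellers receive.
Demand in terms of ps becomes qd = 710 − 5.5(ps − 19) = 814.5 - 5.5ps. Setting this equal to supply: 814.5 - 5.5ps = -259 + 4ps, so ps = 113.
Buyers pay pb = 113 − 19 = 94; q' = -259 + 4·113 = 193.

Buyers pay £94; sellers receive £113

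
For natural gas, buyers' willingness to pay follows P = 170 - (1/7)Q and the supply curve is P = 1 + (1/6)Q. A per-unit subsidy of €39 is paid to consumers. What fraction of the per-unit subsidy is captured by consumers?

Pre-subsidy: 170 - (1/7)Q = 1 + (1/6)Q gives Q* = 546 and P* = 92.
With the rebate, buyers effectively pay Pb = Ps − 39, where Ps is the price sellers receive.
On the curves, Pb = 170 - (1/7)Q and Ps = 1 + (1/6)Q; the wedge Ps − Pb = 39 gives 1 + (1/6)Q − (170 - (1/7)Q) = 39, so Q' = 672.
Then Pb = 170 − (1/7)·672 = 74 and Ps = 1 + (1/6)·672 = 113.
Buyers' price falls by P* − Pb = 92 − 74 = 18; sellers' price rises by Ps − P* = 113 − 92 = 21.
So consumers capture 18/39 = 6/13 of each unit of subsidy.

Consumer share = 6/13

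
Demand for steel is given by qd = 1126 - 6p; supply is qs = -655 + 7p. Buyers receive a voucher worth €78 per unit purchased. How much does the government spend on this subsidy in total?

Government cost = €43368

Pre-subsidy: 1126 - 6p = -655 + 7p gives p* = 137, q* = 304.
With the rebate, buyers effectively pay pb = ps − 78, where ps is the price sellers receive.
Demand in terms of ps becomes qd = 1126 − 6(ps − 78) = 1594 - 6ps. Setting this equal to supply: 1594 - 6ps = -655 + 7ps, so ps = 173.
Buyers pay pb = 173 − 78 = 95; q' = -655 + 7·173 = 556.
Government outlay = subsidy × quantity = 78 × 556 = 43368.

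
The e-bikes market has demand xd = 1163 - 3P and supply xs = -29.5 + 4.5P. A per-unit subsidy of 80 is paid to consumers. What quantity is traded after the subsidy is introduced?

Pre-subsidy: 1163 - 3P = -29.5 + 4.5P gives P* = 159, x* = 686.
With the rebate, buyers effectively pay Pb = Ps − 80, where Ps is the price sellers receive.
Demand in terms of Ps becomes xd = 1163 − 3(Ps − 80) = 1403 - 3Ps. Setting this equal to supply: 1403 - 3Ps = -29.5 + 4.5Ps, so Ps = 191.
Buyers pay Pb = 191 − 80 = 111; x' = -29.5 + 4.5·191 = 830.

x' = 830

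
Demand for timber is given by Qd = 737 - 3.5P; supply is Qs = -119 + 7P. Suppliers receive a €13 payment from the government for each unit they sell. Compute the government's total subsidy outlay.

Government cost = €6266

Pre-subsidy: 737 - 3.5P = -119 + 7P gives P* = 1712/21, Q* = 1355/3.
With the subsidy, sellers receive Ps = Pb + 13 for each unit, where Pb is the price buyers pay.
Supply in terms of Pb becomes Qs = -119 + 7(Pb + 13) = -28 + 7Pb. Setting this equal to demand: 737 - 3.5Pb = -28 + 7Pb, so Pb = 510/7.
Sellers receive Ps = 510/7 + 13 = 601/7; Q' = 737 − 3.5·(510/7) = 482.
Government outlay = subsidy × quantity = 13 × 482 = 6266.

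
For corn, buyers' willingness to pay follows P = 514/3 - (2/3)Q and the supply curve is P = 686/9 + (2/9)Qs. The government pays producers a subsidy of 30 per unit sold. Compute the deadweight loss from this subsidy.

Pre-subsidy: 514/3 - (2/3)Q = 686/9 + (2/9)Q gives Q* = 107 and P* = 100.
With the subsidy, sellers receive Ps = Pb + 30 for each unit, where Pb is the price buyers pay.
On the curves, Pb = 514/3 - (2/3)Q and Ps = 686/9 + (2/9)Q; the wedge Ps − Pb = 30 gives 686/9 + (2/9)Q − (514/3 - (2/3)Q) = 30, so Q' = 140.75.
Then Pb = 514/3 − (2/3)·140.75 = 77.5 and Ps = 686/9 + (2/9)·140.75 = 107.5.
The subsidy expands output by 140.75 − 107 = 33.75 past the efficient level; on those units the gap between marginal cost and willingness to pay runs from 0 up to 30.
DWL = ½ × 30 × 33.75 = 506.25.

Deadweight loss = 506.25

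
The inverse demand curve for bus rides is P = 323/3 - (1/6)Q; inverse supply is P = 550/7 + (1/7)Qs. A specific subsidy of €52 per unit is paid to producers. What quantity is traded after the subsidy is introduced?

Pre-subsidy: 323/3 - (1/6)Q = 550/7 + (1/7)Q gives Q* = 94 and P* = 92.
With the subsidy, sellers receive Ps = Pb + 52 for each unit, where Pb is the price buyers pay.
On the curves, Pb = 323/3 - (1/6)Q and Ps = 550/7 + (1/7)Q; the wedge Ps − Pb = 52 gives 550/7 + (1/7)Q − (323/3 - (1/6)Q) = 52, so Q' = 262.
Then Pb = 323/3 − (1/6)·262 = 64 and Ps = 550/7 + (1/7)·262 = 116.

Q' = 262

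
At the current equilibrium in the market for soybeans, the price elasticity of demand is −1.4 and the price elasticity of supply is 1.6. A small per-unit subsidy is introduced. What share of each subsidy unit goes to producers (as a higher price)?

For a small subsidy around the equilibrium, the benefit split depends on the relative slopes, which at a point are proportional to the elasticities.
Buyer share = εs/(εs + |εd|) = 1.6/(1.6 + 1.4) = 8/15; seller share = |εd|/(εs + |εd|) = 7/15.
So producers capture 7/15 of the subsidy.

Producer share = 7/15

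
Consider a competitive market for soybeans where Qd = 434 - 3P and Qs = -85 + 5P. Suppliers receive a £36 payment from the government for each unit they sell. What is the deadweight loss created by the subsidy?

Deadweight loss = £1215

Pre-subsidy: 434 - 3P = -85 + 5P gives P* = 64.875, Q* = 239.375.
With the subsidy, sellers receive Ps = Pb + 36 for each unit, where Pb is the price buyers pay.
Supply in terms of Pb becomes Qs = -85 + 5(Pb + 36) = 95 + 5Pb. Setting this equal to demand: 434 - 3Pb = 95 + 5Pb, so Pb = 42.375.
Sellers receive Ps = 42.375 + 36 = 78.375; Q' = 434 − 3·42.375 = 306.875.
The subsidy expands output by 306.875 − 239.375 = 67.5 past the efficient level; on those units the gap between marginal cost and willingness to pay runs from 0 up to 36.
DWL = ½ × 36 × 67.5 = 1215.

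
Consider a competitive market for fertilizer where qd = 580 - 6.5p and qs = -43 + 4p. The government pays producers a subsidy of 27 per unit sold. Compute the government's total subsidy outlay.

Pre-subsidy: 580 - 6.5p = -43 + 4p gives p* = 178/3, q* = 583/3.
With the subsidy, sellers receive ps = pb + 27 for each unit, where pb is the price buyers pay.
Supply in terms of pb becomes qs = -43 + 4(pb + 27) = 65 + 4pb. Setting this equal to demand: 580 - 6.5pb = 65 + 4pb, so pb = 1030/21.
Sellers receive ps = 1030/21 + 27 = 1597/21; q' = 580 − 6.5·(1030/21) = 5485/21.
Government outlay = subsidy × quantity = 27 × 5485/21 = 49365/7.

Government cost = 49365/7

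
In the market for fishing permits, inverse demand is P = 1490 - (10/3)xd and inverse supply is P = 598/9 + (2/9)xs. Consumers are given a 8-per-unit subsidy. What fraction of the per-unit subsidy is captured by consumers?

Consumer share = 0.9375

Pre-subsidy: 1490 - (10/3)x = 598/9 + (2/9)x gives x* = 400.375 and P* = 1865/12.
With the rebate, buyers effectively pay Pb = Ps − 8, where Ps is the price sellers receive.
On the curves, Pb = 1490 - (10/3)x and Ps = 598/9 + (2/9)x; the wedge Ps − Pb = 8 gives 598/9 + (2/9)x − (1490 - (10/3)x) = 8, so x' = 402.625.
Then Pb = 1490 − (10/3)·402.625 = 1775/12 and Ps = 598/9 + (2/9)·402.625 = 1871/12.
Buyers' price falls by P* − Pb = 1865/12 − 1775/12 = 7.5; sellers' price rises by Ps − P* = 1871/12 − 1865/12 = 0.5.
So consumers capture 7.5/8 = 0.9375 of each unit of subsidy.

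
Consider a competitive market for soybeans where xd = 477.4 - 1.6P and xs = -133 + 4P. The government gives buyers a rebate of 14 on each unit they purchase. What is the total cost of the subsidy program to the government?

Pre-subsidy: 477.4 - 1.6P = -133 + 4P gives P* = 109, x* = 303.
With the rebate, buyers effectively pay Pb = Ps − 14, where Ps is the price sellers receive.
Demand in terms of Ps becomes xd = 477.4 − 1.6(Ps − 14) = 499.8 - 1.6Ps. Setting this equal to supply: 499.8 - 1.6Ps = -133 + 4Ps, so Ps = 113.
Buyers pay Pb = 113 − 14 = 99; x' = -133 + 4·113 = 319.
Government outlay = subsidy × quantity = 14 × 319 = 4466.

Government cost = 4466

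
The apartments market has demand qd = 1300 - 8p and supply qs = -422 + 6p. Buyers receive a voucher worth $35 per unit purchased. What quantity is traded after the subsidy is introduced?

q' = 436

Pre-subsidy: 1300 - 8p = -422 + 6p gives p* = 123, q* = 316.
With the rebate, buyers effectively pay pb = ps − 35, where ps is the price sellers receive.
Demand in terms of ps becomes qd = 1300 − 8(ps − 35) = 1580 - 8ps. Setting this equal to supply: 1580 - 8ps = -422 + 6ps, so ps = 143.
Buyers pay pb = 143 − 35 = 108; q' = -422 + 6·143 = 436.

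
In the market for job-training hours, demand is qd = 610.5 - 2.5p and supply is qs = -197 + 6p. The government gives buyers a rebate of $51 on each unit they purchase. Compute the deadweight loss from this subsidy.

Pre-subsidy: 610.5 - 2.5p = -197 + 6p gives p* = 95, q* = 373.
With the rebate, buyers effectively pay pb = ps − 51, where ps is the price sellers receive.
Demand in terms of ps becomes qd = 610.5 − 2.5(ps − 51) = 738 - 2.5ps. Setting this equal to supply: 738 - 2.5ps = -197 + 6ps, so ps = 110.
Buyers pay pb = 110 − 51 = 59; q' = -197 + 6·110 = 463.
The subsidy expands output by 463 − 373 = 90 past the efficient level; on those units the gap between marginal cost and willingness to pay runs from 0 up to 51.
DWL = ½ × 51 × 90 = 2295.

Deadweight loss = $2295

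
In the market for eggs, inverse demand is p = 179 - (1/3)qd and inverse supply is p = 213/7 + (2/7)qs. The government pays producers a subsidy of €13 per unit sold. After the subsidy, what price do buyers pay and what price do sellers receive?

Pre-subsidy: 179 - (1/3)q = 213/7 + (2/7)q gives q* = 240 and p* = 99.
With the subsidy, sellers receive ps = pb + 13 for each unit, where pb is the price buyers pay.
On the curves, pb = 179 - (1/3)q and ps = 213/7 + (2/7)q; the wedge ps − pb = 13 gives 213/7 + (2/7)q − (179 - (1/3)q) = 13, so q' = 261.
Then pb = 179 − (1/3)·261 = 92 and ps = 213/7 + (2/7)·261 = 105.

Buyers pay €92; sellers receive €105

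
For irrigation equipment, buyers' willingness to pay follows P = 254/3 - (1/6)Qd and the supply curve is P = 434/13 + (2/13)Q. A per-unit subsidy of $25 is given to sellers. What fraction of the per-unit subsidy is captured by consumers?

Consumer share = 0.52

Pre-subsidy: 254/3 - (1/6)Q = 434/13 + (2/13)Q gives Q* = 160 and P* = 58.
With the subsidy, sellers receive Ps = Pb + 25 for each unit, where Pb is the price buyers pay.
On the curves, Pb = 254/3 - (1/6)Q and Ps = 434/13 + (2/13)Q; the wedge Ps − Pb = 25 gives 434/13 + (2/13)Q − (254/3 - (1/6)Q) = 25, so Q' = 238.
Then Pb = 254/3 − (1/6)·238 = 45 and Ps = 434/13 + (2/13)·238 = 70.
Buyers' price falls by P* − Pb = 58 − 45 = 13; sellers' price rises by Ps − P* = 70 − 58 = 12.
So consumers capture 13/25 = 0.52 of each unit of subsidy.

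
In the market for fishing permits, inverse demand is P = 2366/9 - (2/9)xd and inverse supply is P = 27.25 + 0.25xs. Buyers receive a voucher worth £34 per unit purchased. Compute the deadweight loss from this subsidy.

Pre-subsidy: 2366/9 - (2/9)x = 27.25 + 0.25x gives x* = 499 and P* = 152.
With the rebate, buyers effectively pay Pb = Ps − 34, where Ps is the price sellers receive.
On the curves, Pb = 2366/9 - (2/9)x and Ps = 27.25 + 0.25x; the wedge Ps − Pb = 34 gives 27.25 + 0.25x − (2366/9 - (2/9)x) = 34, so x' = 571.
Then Pb = 2366/9 − (2/9)·571 = 136 and Ps = 27.25 + 0.25·571 = 170.
The subsidy expands output by 571 − 499 = 72 past the efficient level; on those units the gap between marginal cost and willingness to pay runs from 0 up to 34.
DWL = ½ × 34 × 72 = 1224.

Deadweight loss = £1224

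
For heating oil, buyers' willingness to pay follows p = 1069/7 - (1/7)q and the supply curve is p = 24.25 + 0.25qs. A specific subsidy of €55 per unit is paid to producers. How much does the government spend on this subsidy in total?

Government cost = €25685

Pre-subsidy: 1069/7 - (1/7)q = 24.25 + 0.25q gives q* = 327 and p* = 106.
With the subsidy, sellers receive ps = pb + 55 for each unit, where pb is the price buyers pay.
On the curves, pb = 1069/7 - (1/7)q and ps = 24.25 + 0.25q; the wedge ps − pb = 55 gives 24.25 + 0.25q − (1069/7 - (1/7)q) = 55, so q' = 467.
Then pb = 1069/7 − (1/7)·467 = 86 and ps = 24.25 + 0.25·467 = 141.
Government outlay = subsidy × quantity = 55 × 467 = 25685.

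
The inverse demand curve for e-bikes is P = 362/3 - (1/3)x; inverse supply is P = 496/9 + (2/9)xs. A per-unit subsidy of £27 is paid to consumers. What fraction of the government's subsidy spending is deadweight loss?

DWL / government spending = 243/1666

Pre-subsidy: 362/3 - (1/3)x = 496/9 + (2/9)x gives x* = 118 and P* = 244/3.
With the rebate, buyers effectively pay Pb = Ps − 27, where Ps is the price sellers receive.
On the curves, Pb = 362/3 - (1/3)x and Ps = 496/9 + (2/9)x; the wedge Ps − Pb = 27 gives 496/9 + (2/9)x − (362/3 - (1/3)x) = 27, so x' = 166.6.
Then Pb = 362/3 − (1/3)·166.6 = 977/15 and Ps = 496/9 + (2/9)·166.6 = 1382/15.
ΔCS = ½(118 + 166.6)(244/3 − 977/15) = 2305.26; ΔPS = ½(118 + 166.6)(1382/15 − 244/3) = 1536.84.
Government spending = 27 × 166.6 = 4498.2.
DWL = ½ × 27 × (166.6 − 118) = 656.1; fraction = 656.1 / 4498.2 = 243/1666.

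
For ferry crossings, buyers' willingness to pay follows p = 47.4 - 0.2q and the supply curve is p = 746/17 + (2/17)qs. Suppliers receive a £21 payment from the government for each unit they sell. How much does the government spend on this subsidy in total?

Government cost = 14588/9

Pre-subsidy: 47.4 - 0.2q = 746/17 + (2/17)q gives q* = 299/27 and p* = 1220/27.
With the subsidy, sellers receive ps = pb + 21 for each unit, where pb is the price buyers pay.
On the curves, pb = 47.4 - 0.2q and ps = 746/17 + (2/17)q; the wedge ps − pb = 21 gives 746/17 + (2/17)q − (47.4 - 0.2q) = 21, so q' = 2084/27.
Then pb = 47.4 − 0.2·(2084/27) = 863/27 and ps = 746/17 + (2/17)·(2084/27) = 1430/27.
Government outlay = subsidy × quantity = 21 × 2084/27 = 14588/9.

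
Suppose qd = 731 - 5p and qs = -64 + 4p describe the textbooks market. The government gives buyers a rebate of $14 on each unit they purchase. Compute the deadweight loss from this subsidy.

Pre-subsidy: 731 - 5p = -64 + 4p gives p* = 265/3, q* = 868/3.
With the rebate, buyers effectively pay pb = ps − 14, where ps is the price sellers receive.
Demand in terms of ps becomes qd = 731 − 5(ps − 14) = 801 - 5ps. Setting this equal to supply: 801 - 5ps = -64 + 4ps, so ps = 865/9.
Buyers pay pb = 865/9 − 14 = 739/9; q' = -64 + 4·(865/9) = 2884/9.
The subsidy expands output by 2884/9 − 868/3 = 280/9 past the efficient level; on those units the gap between marginal cost and willingness to pay runs from 0 up to 14.
DWL = ½ × 14 × 280/9 = 1960/9.

Deadweight loss = 1960/9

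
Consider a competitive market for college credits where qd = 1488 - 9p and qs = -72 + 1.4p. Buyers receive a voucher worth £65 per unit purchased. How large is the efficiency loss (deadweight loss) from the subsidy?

Pre-subsidy: 1488 - 9p = -72 + 1.4p gives p* = 150, q* = 138.
With the rebate, buyers effectively pay pb = ps − 65, where ps is the price sellers receive.
Demand in terms of ps becomes qd = 1488 − 9(ps − 65) = 2073 - 9ps. Setting this equal to supply: 2073 - 9ps = -72 + 1.4ps, so ps = 206.25.
Buyers pay pb = 206.25 − 65 = 141.25; q' = -72 + 1.4·206.25 = 216.75.
The subsidy expands output by 216.75 − 138 = 78.75 past the efficient level; on those units the gap between marginal cost and willingness to pay runs from 0 up to 65.
DWL = ½ × 65 × 78.75 = 2559.375.

Deadweight loss = £2559.375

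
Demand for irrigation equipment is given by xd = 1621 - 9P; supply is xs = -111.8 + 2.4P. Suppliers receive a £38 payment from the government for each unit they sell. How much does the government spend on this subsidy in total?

Pre-subsidy: 1621 - 9P = -111.8 + 2.4P gives P* = 152, x* = 253.
With the subsidy, sellers receive Ps = Pb + 38 for each unit, where Pb is the price buyers pay.
Supply in terms of Pb becomes xs = -111.8 + 2.4(Pb + 38) = -20.6 + 2.4Pb. Setting this equal to demand: 1621 - 9Pb = -20.6 + 2.4Pb, so Pb = 144.
Sellers receive Ps = 144 + 38 = 182; x' = 1621 − 9·144 = 325.
Government outlay = subsidy × quantity = 38 × 325 = 12350.

Government cost = £12350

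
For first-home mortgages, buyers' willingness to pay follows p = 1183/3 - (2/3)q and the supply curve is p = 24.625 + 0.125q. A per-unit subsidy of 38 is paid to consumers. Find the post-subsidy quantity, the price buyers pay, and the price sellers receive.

Pre-subsidy: 1183/3 - (2/3)q = 24.625 + 0.125q gives q* = 467 and p* = 83.
With the rebate, buyers effectively pay pb = ps − 38, where ps is the price sellers receive.
On the curves, pb = 1183/3 - (2/3)q and ps = 24.625 + 0.125q; the wedge ps − pb = 38 gives 24.625 + 0.125q − (1183/3 - (2/3)q) = 38, so q' = 515.
Then pb = 1183/3 − (2/3)·515 = 51 and ps = 24.625 + 0.125·515 = 89.

q' = 515; buyers pay 51; sellers receive 89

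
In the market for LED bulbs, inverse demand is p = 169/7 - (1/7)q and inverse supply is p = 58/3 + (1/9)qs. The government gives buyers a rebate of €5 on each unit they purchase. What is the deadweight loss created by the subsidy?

Deadweight loss = €49.21875

Pre-subsidy: 169/7 - (1/7)q = 58/3 + (1/9)q gives q* = 18.9375 and p* = 21.4375.
With the rebate, buyers effectively pay pb = ps − 5, where ps is the price sellers receive.
On the curves, pb = 169/7 - (1/7)q and ps = 58/3 + (1/9)q; the wedge ps − pb = 5 gives 58/3 + (1/9)q − (169/7 - (1/7)q) = 5, so q' = 38.625.
Then pb = 169/7 − (1/7)·38.625 = 18.625 and ps = 58/3 + (1/9)·38.625 = 23.625.
The subsidy expands output by 38.625 − 18.9375 = 19.6875 past the efficient level; on those units the gap between marginal cost and willingness to pay runs from 0 up to 5.
DWL = ½ × 5 × 19.6875 = 49.21875.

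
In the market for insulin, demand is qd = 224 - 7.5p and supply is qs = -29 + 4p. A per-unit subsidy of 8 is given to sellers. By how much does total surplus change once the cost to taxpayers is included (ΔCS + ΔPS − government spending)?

Pre-subsidy: 224 - 7.5p = -29 + 4p gives p* = 22, q* = 59.
With the subsidy, sellers receive ps = pb + 8 for each unit, where pb is the price buyers pay.
Supply in terms of pb becomes qs = -29 + 4(pb + 8) = 3 + 4pb. Setting this equal to demand: 224 - 7.5pb = 3 + 4pb, so pb = 442/23.
Sellers receive ps = 442/23 + 8 = 626/23; q' = 224 − 7.5·(442/23) = 1837/23.
ΔCS = ½(59 + 1837/23)(22 − 442/23) = 102208/529; ΔPS = ½(59 + 1837/23)(626/23 − 22) = 191640/529.
Government spending = 8 × 1837/23 = 14696/23.
Net change = 102208/529 + 191640/529 − 14696/23 = -1920/23. The loss equals the DWL triangle ½·8·480/23.

Net change in total surplus = -1920/23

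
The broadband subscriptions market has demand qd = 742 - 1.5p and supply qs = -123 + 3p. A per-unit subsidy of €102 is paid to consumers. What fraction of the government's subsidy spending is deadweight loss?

Pre-subsidy: 742 - 1.5p = -123 + 3p gives p* = 1730/9, q* = 1361/3.
With the rebate, buyers effectively pay pb = ps − 102, where ps is the price sellers receive.
Demand in terms of ps becomes qd = 742 − 1.5(ps − 102) = 895 - 1.5ps. Setting this equal to supply: 895 - 1.5ps = -123 + 3ps, so ps = 2036/9.
Buyers pay pb = 2036/9 − 102 = 1118/9; q' = -123 + 3·(2036/9) = 1667/3.
ΔCS = ½(1361/3 + 1667/3)(1730/9 − 1118/9) = 102952/3; ΔPS = ½(1361/3 + 1667/3)(2036/9 − 1730/9) = 51476/3.
Government spending = 102 × 1667/3 = 56678.
DWL = ½ × 102 × (1667/3 − 1361/3) = 5202; fraction = 5202 / 56678 = 153/1667.

DWL / government spending = 153/1667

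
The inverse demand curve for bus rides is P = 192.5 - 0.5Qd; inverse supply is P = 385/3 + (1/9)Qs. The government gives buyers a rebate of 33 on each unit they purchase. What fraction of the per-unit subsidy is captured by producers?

Producer share = 2/11

Pre-subsidy: 192.5 - 0.5Q = 385/3 + (1/9)Q gives Q* = 105 and P* = 140.
With the rebate, buyers effectively pay Pb = Ps − 33, where Ps is the price sellers receive.
On the curves, Pb = 192.5 - 0.5Q and Ps = 385/3 + (1/9)Q; the wedge Ps − Pb = 33 gives 385/3 + (1/9)Q − (192.5 - 0.5Q) = 33, so Q' = 159.
Then Pb = 192.5 − 0.5·159 = 113 and Ps = 385/3 + (1/9)·159 = 146.
Buyers' price falls by P* − Pb = 140 − 113 = 27; sellers' price rises by Ps − P* = 146 − 140 = 6.
So producers capture 6/33 = 2/11 of each unit of subsidy.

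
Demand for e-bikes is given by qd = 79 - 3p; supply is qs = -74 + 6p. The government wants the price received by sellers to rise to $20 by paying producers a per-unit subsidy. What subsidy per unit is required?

At a seller price of 20, quantity supplied is -74 + 6·20 = 46.
Buyers absorb 46 only when they pay pb with 79 − 3·pb = 46, i.e. pb = 11.
s = ps − pb = 20 − 11 = 9.

Required subsidy s = $9 per unit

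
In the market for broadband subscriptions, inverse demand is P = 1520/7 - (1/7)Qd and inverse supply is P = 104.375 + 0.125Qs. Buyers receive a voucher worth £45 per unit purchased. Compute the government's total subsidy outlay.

Pre-subsidy: 1520/7 - (1/7)Q = 104.375 + 0.125Q gives Q* = 421 and P* = 157.
With the rebate, buyers effectively pay Pb = Ps − 45, where Ps is the price sellers receive.
On the curves, Pb = 1520/7 - (1/7)Q and Ps = 104.375 + 0.125Q; the wedge Ps − Pb = 45 gives 104.375 + 0.125Q − (1520/7 - (1/7)Q) = 45, so Q' = 589.
Then Pb = 1520/7 − (1/7)·589 = 133 and Ps = 104.375 + 0.125·589 = 178.
Government outlay = subsidy × quantity = 45 × 589 = 26505.

Government cost = £26505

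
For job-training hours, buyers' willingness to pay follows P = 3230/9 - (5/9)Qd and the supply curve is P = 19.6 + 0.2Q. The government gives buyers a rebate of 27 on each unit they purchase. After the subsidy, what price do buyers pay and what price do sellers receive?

Buyers pay 3045/34; sellers receive 3963/34

Pre-subsidy: 3230/9 - (5/9)Q = 19.6 + 0.2Q gives Q* = 7634/17 and P* = 1860/17.
With the rebate, buyers effectively pay Pb = Ps − 27, where Ps is the price sellers receive.
On the curves, Pb = 3230/9 - (5/9)Q and Ps = 19.6 + 0.2Q; the wedge Ps − Pb = 27 gives 19.6 + 0.2Q − (3230/9 - (5/9)Q) = 27, so Q' = 16483/34.
Then Pb = 3230/9 − (5/9)·(16483/34) = 3045/34 and Ps = 19.6 + 0.2·(16483/34) = 3963/34.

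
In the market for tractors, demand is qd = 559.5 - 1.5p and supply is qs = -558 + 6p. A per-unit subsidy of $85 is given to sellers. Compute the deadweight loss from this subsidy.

Deadweight loss = $4335

Pre-subsidy: 559.5 - 1.5p = -558 + 6p gives p* = 149, q* = 336.
With the subsidy, sellers receive ps = pb + 85 for each unit, where pb is the price buyers pay.
Supply in terms of pb becomes qs = -558 + 6(pb + 85) = -48 + 6pb. Setting this equal to demand: 559.5 - 1.5pb = -48 + 6pb, so pb = 81.
Sellers receive ps = 81 + 85 = 166; q' = 559.5 − 1.5·81 = 438.
The subsidy expands output by 438 − 336 = 102 past the efficient level; on those units the gap between marginal cost and willingness to pay runs from 0 up to 85.
DWL = ½ × 85 × 102 = 4335.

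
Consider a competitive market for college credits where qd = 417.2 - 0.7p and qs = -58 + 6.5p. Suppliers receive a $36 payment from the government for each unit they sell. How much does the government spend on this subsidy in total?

Government cost = $14175

Pre-subsidy: 417.2 - 0.7p = -58 + 6.5p gives p* = 66, q* = 371.
With the subsidy, sellers receive ps = pb + 36 for each unit, where pb is the price buyers pay.
Supply in terms of pb becomes qs = -58 + 6.5(pb + 36) = 176 + 6.5pb. Setting this equal to demand: 417.2 - 0.7pb = 176 + 6.5pb, so pb = 33.5.
Sellers receive ps = 33.5 + 36 = 69.5; q' = 417.2 − 0.7·33.5 = 393.75.
Government outlay = subsidy × quantity = 36 × 393.75 = 14175.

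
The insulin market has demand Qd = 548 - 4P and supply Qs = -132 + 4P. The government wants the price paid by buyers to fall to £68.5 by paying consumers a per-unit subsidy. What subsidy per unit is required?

Required subsidy s = £33 per unit

At a buyer price of 68.5, quantity demanded is 548 − 4·68.5 = 274.
Sellers supply 274 only when they receive Ps with -132 + 4·Ps = 274, i.e. Ps = 101.5.
s = Ps − Pb = 101.5 − 68.5 = 33.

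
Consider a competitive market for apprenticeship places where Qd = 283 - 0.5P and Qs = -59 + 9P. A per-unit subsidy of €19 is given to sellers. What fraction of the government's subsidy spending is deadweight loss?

DWL / government spending = 9/548

Pre-subsidy: 283 - 0.5P = -59 + 9P gives P* = 36, Q* = 265.
With the subsidy, sellers receive Ps = Pb + 19 for each unit, where Pb is the price buyers pay.
Supply in terms of Pb becomes Qs = -59 + 9(Pb + 19) = 112 + 9Pb. Setting this equal to demand: 283 - 0.5Pb = 112 + 9Pb, so Pb = 18.
Sellers receive Ps = 18 + 19 = 37; Q' = 283 − 0.5·18 = 274.
ΔCS = ½(265 + 274)(36 − 18) = 4851; ΔPS = ½(265 + 274)(37 − 36) = 269.5.
Government spending = 19 × 274 = 5206.
DWL = ½ × 19 × (274 − 265) = 85.5; fraction = 85.5 / 5206 = 9/548.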